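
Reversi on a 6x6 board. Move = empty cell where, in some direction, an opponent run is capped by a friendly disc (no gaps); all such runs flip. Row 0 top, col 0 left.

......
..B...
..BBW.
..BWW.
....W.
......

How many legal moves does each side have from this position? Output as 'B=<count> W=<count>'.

Answer: B=5 W=5

Derivation:
-- B to move --
(1,3): no bracket -> illegal
(1,4): no bracket -> illegal
(1,5): no bracket -> illegal
(2,5): flips 1 -> legal
(3,5): flips 2 -> legal
(4,2): no bracket -> illegal
(4,3): flips 1 -> legal
(4,5): flips 1 -> legal
(5,3): no bracket -> illegal
(5,4): no bracket -> illegal
(5,5): flips 2 -> legal
B mobility = 5
-- W to move --
(0,1): flips 2 -> legal
(0,2): no bracket -> illegal
(0,3): no bracket -> illegal
(1,1): flips 1 -> legal
(1,3): flips 1 -> legal
(1,4): no bracket -> illegal
(2,1): flips 2 -> legal
(3,1): flips 1 -> legal
(4,1): no bracket -> illegal
(4,2): no bracket -> illegal
(4,3): no bracket -> illegal
W mobility = 5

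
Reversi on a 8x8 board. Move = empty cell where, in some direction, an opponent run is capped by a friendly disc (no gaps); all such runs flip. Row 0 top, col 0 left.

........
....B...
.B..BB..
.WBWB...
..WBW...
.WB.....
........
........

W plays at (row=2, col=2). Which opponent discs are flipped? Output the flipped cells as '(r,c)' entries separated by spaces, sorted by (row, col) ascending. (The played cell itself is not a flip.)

Dir NW: first cell '.' (not opp) -> no flip
Dir N: first cell '.' (not opp) -> no flip
Dir NE: first cell '.' (not opp) -> no flip
Dir W: opp run (2,1), next='.' -> no flip
Dir E: first cell '.' (not opp) -> no flip
Dir SW: first cell 'W' (not opp) -> no flip
Dir S: opp run (3,2) capped by W -> flip
Dir SE: first cell 'W' (not opp) -> no flip

Answer: (3,2)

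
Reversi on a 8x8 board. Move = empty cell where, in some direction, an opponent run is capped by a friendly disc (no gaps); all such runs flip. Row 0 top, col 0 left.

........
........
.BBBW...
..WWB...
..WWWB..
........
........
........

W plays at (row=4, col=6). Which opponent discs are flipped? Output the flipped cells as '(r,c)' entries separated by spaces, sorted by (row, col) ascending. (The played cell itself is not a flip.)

Answer: (4,5)

Derivation:
Dir NW: first cell '.' (not opp) -> no flip
Dir N: first cell '.' (not opp) -> no flip
Dir NE: first cell '.' (not opp) -> no flip
Dir W: opp run (4,5) capped by W -> flip
Dir E: first cell '.' (not opp) -> no flip
Dir SW: first cell '.' (not opp) -> no flip
Dir S: first cell '.' (not opp) -> no flip
Dir SE: first cell '.' (not opp) -> no flip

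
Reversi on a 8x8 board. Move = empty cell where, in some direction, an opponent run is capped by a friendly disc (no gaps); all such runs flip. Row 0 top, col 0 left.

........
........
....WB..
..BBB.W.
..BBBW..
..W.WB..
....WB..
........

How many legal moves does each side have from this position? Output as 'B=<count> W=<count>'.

Answer: B=13 W=13

Derivation:
-- B to move --
(1,3): no bracket -> illegal
(1,4): flips 1 -> legal
(1,5): flips 1 -> legal
(2,3): flips 1 -> legal
(2,6): no bracket -> illegal
(2,7): no bracket -> illegal
(3,5): flips 1 -> legal
(3,7): no bracket -> illegal
(4,1): no bracket -> illegal
(4,6): flips 1 -> legal
(4,7): flips 1 -> legal
(5,1): no bracket -> illegal
(5,3): flips 1 -> legal
(5,6): flips 1 -> legal
(6,1): flips 1 -> legal
(6,2): flips 1 -> legal
(6,3): flips 1 -> legal
(7,3): flips 1 -> legal
(7,4): flips 2 -> legal
(7,5): no bracket -> illegal
B mobility = 13
-- W to move --
(1,4): flips 1 -> legal
(1,5): no bracket -> illegal
(1,6): flips 3 -> legal
(2,1): flips 2 -> legal
(2,2): flips 2 -> legal
(2,3): flips 1 -> legal
(2,6): flips 1 -> legal
(3,1): no bracket -> illegal
(3,5): no bracket -> illegal
(4,1): flips 3 -> legal
(4,6): flips 1 -> legal
(5,1): flips 2 -> legal
(5,3): no bracket -> illegal
(5,6): flips 1 -> legal
(6,6): flips 1 -> legal
(7,4): no bracket -> illegal
(7,5): flips 2 -> legal
(7,6): flips 1 -> legal
W mobility = 13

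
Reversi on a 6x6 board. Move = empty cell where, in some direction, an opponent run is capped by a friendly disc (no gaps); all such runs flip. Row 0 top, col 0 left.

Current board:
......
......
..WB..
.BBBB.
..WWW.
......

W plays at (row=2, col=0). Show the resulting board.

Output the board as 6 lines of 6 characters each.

Answer: ......
......
W.WB..
.WBBB.
..WWW.
......

Derivation:
Place W at (2,0); scan 8 dirs for brackets.
Dir NW: edge -> no flip
Dir N: first cell '.' (not opp) -> no flip
Dir NE: first cell '.' (not opp) -> no flip
Dir W: edge -> no flip
Dir E: first cell '.' (not opp) -> no flip
Dir SW: edge -> no flip
Dir S: first cell '.' (not opp) -> no flip
Dir SE: opp run (3,1) capped by W -> flip
All flips: (3,1)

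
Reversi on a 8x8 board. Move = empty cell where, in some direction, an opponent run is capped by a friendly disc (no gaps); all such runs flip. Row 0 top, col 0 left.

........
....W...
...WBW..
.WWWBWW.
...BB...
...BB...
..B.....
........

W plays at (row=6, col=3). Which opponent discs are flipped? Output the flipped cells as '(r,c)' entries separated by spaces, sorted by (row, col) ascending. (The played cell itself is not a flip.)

Answer: (4,3) (5,3)

Derivation:
Dir NW: first cell '.' (not opp) -> no flip
Dir N: opp run (5,3) (4,3) capped by W -> flip
Dir NE: opp run (5,4), next='.' -> no flip
Dir W: opp run (6,2), next='.' -> no flip
Dir E: first cell '.' (not opp) -> no flip
Dir SW: first cell '.' (not opp) -> no flip
Dir S: first cell '.' (not opp) -> no flip
Dir SE: first cell '.' (not opp) -> no flip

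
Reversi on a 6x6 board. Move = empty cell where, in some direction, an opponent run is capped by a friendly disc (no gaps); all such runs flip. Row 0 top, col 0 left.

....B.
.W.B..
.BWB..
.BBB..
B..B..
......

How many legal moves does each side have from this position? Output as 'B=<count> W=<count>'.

-- B to move --
(0,0): flips 2 -> legal
(0,1): flips 1 -> legal
(0,2): no bracket -> illegal
(1,0): no bracket -> illegal
(1,2): flips 1 -> legal
(2,0): no bracket -> illegal
B mobility = 3
-- W to move --
(0,2): no bracket -> illegal
(0,3): no bracket -> illegal
(0,5): no bracket -> illegal
(1,0): no bracket -> illegal
(1,2): no bracket -> illegal
(1,4): no bracket -> illegal
(1,5): no bracket -> illegal
(2,0): flips 1 -> legal
(2,4): flips 1 -> legal
(3,0): no bracket -> illegal
(3,4): no bracket -> illegal
(4,1): flips 2 -> legal
(4,2): flips 1 -> legal
(4,4): flips 1 -> legal
(5,0): no bracket -> illegal
(5,1): no bracket -> illegal
(5,2): no bracket -> illegal
(5,3): no bracket -> illegal
(5,4): no bracket -> illegal
W mobility = 5

Answer: B=3 W=5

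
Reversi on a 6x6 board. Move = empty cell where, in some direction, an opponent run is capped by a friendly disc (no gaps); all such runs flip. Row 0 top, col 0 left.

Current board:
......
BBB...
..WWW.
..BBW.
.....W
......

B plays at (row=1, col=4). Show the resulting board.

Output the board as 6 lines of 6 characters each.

Answer: ......
BBB.B.
..WBW.
..BBW.
.....W
......

Derivation:
Place B at (1,4); scan 8 dirs for brackets.
Dir NW: first cell '.' (not opp) -> no flip
Dir N: first cell '.' (not opp) -> no flip
Dir NE: first cell '.' (not opp) -> no flip
Dir W: first cell '.' (not opp) -> no flip
Dir E: first cell '.' (not opp) -> no flip
Dir SW: opp run (2,3) capped by B -> flip
Dir S: opp run (2,4) (3,4), next='.' -> no flip
Dir SE: first cell '.' (not opp) -> no flip
All flips: (2,3)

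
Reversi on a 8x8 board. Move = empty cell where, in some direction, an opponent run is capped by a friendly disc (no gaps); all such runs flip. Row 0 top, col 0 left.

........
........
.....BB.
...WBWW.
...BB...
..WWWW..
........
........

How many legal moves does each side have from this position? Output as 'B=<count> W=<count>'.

-- B to move --
(2,2): flips 1 -> legal
(2,3): flips 1 -> legal
(2,4): no bracket -> illegal
(2,7): no bracket -> illegal
(3,2): flips 1 -> legal
(3,7): flips 2 -> legal
(4,1): no bracket -> illegal
(4,2): no bracket -> illegal
(4,5): flips 1 -> legal
(4,6): flips 1 -> legal
(4,7): flips 1 -> legal
(5,1): no bracket -> illegal
(5,6): no bracket -> illegal
(6,1): flips 1 -> legal
(6,2): flips 1 -> legal
(6,3): flips 1 -> legal
(6,4): flips 1 -> legal
(6,5): flips 1 -> legal
(6,6): flips 1 -> legal
B mobility = 13
-- W to move --
(1,4): flips 1 -> legal
(1,5): flips 1 -> legal
(1,6): flips 4 -> legal
(1,7): flips 1 -> legal
(2,3): no bracket -> illegal
(2,4): flips 2 -> legal
(2,7): no bracket -> illegal
(3,2): flips 1 -> legal
(3,7): no bracket -> illegal
(4,2): no bracket -> illegal
(4,5): no bracket -> illegal
W mobility = 6

Answer: B=13 W=6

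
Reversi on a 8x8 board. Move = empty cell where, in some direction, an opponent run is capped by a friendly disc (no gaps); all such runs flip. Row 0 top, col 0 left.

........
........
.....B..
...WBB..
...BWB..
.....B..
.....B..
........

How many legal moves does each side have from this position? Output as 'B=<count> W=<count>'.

-- B to move --
(2,2): flips 2 -> legal
(2,3): flips 1 -> legal
(2,4): no bracket -> illegal
(3,2): flips 1 -> legal
(4,2): no bracket -> illegal
(5,3): flips 1 -> legal
(5,4): flips 1 -> legal
B mobility = 5
-- W to move --
(1,4): no bracket -> illegal
(1,5): no bracket -> illegal
(1,6): no bracket -> illegal
(2,3): no bracket -> illegal
(2,4): flips 1 -> legal
(2,6): flips 1 -> legal
(3,2): no bracket -> illegal
(3,6): flips 2 -> legal
(4,2): flips 1 -> legal
(4,6): flips 1 -> legal
(5,2): no bracket -> illegal
(5,3): flips 1 -> legal
(5,4): no bracket -> illegal
(5,6): no bracket -> illegal
(6,4): no bracket -> illegal
(6,6): flips 1 -> legal
(7,4): no bracket -> illegal
(7,5): no bracket -> illegal
(7,6): no bracket -> illegal
W mobility = 7

Answer: B=5 W=7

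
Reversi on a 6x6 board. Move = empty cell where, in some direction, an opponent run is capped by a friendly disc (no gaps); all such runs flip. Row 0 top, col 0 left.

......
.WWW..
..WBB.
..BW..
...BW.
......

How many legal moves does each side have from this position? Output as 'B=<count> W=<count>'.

-- B to move --
(0,0): no bracket -> illegal
(0,1): flips 1 -> legal
(0,2): flips 3 -> legal
(0,3): flips 1 -> legal
(0,4): no bracket -> illegal
(1,0): no bracket -> illegal
(1,4): no bracket -> illegal
(2,0): no bracket -> illegal
(2,1): flips 1 -> legal
(3,1): no bracket -> illegal
(3,4): flips 1 -> legal
(3,5): no bracket -> illegal
(4,2): flips 1 -> legal
(4,5): flips 1 -> legal
(5,3): no bracket -> illegal
(5,4): no bracket -> illegal
(5,5): no bracket -> illegal
B mobility = 7
-- W to move --
(1,4): no bracket -> illegal
(1,5): flips 1 -> legal
(2,1): no bracket -> illegal
(2,5): flips 2 -> legal
(3,1): flips 1 -> legal
(3,4): flips 1 -> legal
(3,5): flips 1 -> legal
(4,1): no bracket -> illegal
(4,2): flips 2 -> legal
(5,2): no bracket -> illegal
(5,3): flips 1 -> legal
(5,4): no bracket -> illegal
W mobility = 7

Answer: B=7 W=7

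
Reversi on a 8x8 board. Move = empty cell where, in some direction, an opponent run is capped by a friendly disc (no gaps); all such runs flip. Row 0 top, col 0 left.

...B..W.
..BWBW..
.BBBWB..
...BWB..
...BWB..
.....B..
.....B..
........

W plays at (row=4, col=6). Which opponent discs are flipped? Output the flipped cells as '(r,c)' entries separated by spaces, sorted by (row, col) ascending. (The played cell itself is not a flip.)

Dir NW: opp run (3,5) capped by W -> flip
Dir N: first cell '.' (not opp) -> no flip
Dir NE: first cell '.' (not opp) -> no flip
Dir W: opp run (4,5) capped by W -> flip
Dir E: first cell '.' (not opp) -> no flip
Dir SW: opp run (5,5), next='.' -> no flip
Dir S: first cell '.' (not opp) -> no flip
Dir SE: first cell '.' (not opp) -> no flip

Answer: (3,5) (4,5)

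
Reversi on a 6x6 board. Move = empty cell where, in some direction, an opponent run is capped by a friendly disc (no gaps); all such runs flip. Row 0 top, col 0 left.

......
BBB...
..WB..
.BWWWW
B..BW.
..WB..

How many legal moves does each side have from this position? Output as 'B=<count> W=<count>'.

Answer: B=8 W=9

Derivation:
-- B to move --
(1,3): flips 1 -> legal
(2,1): flips 2 -> legal
(2,4): no bracket -> illegal
(2,5): flips 1 -> legal
(4,1): flips 1 -> legal
(4,2): flips 2 -> legal
(4,5): flips 2 -> legal
(5,1): flips 1 -> legal
(5,4): no bracket -> illegal
(5,5): flips 3 -> legal
B mobility = 8
-- W to move --
(0,0): flips 1 -> legal
(0,1): flips 2 -> legal
(0,2): flips 1 -> legal
(0,3): no bracket -> illegal
(1,3): flips 1 -> legal
(1,4): flips 1 -> legal
(2,0): no bracket -> illegal
(2,1): no bracket -> illegal
(2,4): flips 1 -> legal
(3,0): flips 1 -> legal
(4,1): no bracket -> illegal
(4,2): flips 1 -> legal
(5,0): no bracket -> illegal
(5,1): no bracket -> illegal
(5,4): flips 2 -> legal
W mobility = 9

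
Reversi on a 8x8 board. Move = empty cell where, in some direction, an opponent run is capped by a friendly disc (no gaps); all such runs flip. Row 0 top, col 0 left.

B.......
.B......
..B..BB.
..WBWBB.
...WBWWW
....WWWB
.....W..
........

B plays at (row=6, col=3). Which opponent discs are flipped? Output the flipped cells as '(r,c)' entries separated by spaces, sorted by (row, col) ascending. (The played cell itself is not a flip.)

Answer: (4,5) (5,4)

Derivation:
Dir NW: first cell '.' (not opp) -> no flip
Dir N: first cell '.' (not opp) -> no flip
Dir NE: opp run (5,4) (4,5) capped by B -> flip
Dir W: first cell '.' (not opp) -> no flip
Dir E: first cell '.' (not opp) -> no flip
Dir SW: first cell '.' (not opp) -> no flip
Dir S: first cell '.' (not opp) -> no flip
Dir SE: first cell '.' (not opp) -> no flip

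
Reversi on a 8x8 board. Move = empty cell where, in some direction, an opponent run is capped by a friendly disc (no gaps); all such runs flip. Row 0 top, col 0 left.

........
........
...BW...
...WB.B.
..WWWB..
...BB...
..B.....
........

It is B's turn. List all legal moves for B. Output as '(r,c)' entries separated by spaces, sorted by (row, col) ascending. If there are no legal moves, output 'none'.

(1,3): no bracket -> illegal
(1,4): flips 1 -> legal
(1,5): no bracket -> illegal
(2,2): no bracket -> illegal
(2,5): flips 1 -> legal
(3,1): flips 1 -> legal
(3,2): flips 2 -> legal
(3,5): flips 1 -> legal
(4,1): flips 3 -> legal
(5,1): no bracket -> illegal
(5,2): flips 1 -> legal
(5,5): no bracket -> illegal

Answer: (1,4) (2,5) (3,1) (3,2) (3,5) (4,1) (5,2)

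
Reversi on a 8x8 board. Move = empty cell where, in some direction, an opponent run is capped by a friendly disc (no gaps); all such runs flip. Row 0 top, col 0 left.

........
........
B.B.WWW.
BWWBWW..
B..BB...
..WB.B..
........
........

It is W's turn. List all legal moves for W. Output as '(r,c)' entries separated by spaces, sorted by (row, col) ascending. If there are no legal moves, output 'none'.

Answer: (1,2) (1,3) (4,2) (5,4) (6,2)

Derivation:
(1,0): no bracket -> illegal
(1,1): no bracket -> illegal
(1,2): flips 1 -> legal
(1,3): flips 1 -> legal
(2,1): no bracket -> illegal
(2,3): no bracket -> illegal
(4,1): no bracket -> illegal
(4,2): flips 1 -> legal
(4,5): no bracket -> illegal
(4,6): no bracket -> illegal
(5,0): no bracket -> illegal
(5,1): no bracket -> illegal
(5,4): flips 3 -> legal
(5,6): no bracket -> illegal
(6,2): flips 2 -> legal
(6,3): no bracket -> illegal
(6,4): no bracket -> illegal
(6,5): no bracket -> illegal
(6,6): no bracket -> illegal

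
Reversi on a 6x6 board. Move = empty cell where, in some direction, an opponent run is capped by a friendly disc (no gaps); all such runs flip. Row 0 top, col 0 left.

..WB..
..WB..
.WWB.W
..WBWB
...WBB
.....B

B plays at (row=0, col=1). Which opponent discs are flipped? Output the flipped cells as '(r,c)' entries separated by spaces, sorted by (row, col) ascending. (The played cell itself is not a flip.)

Answer: (0,2) (1,2)

Derivation:
Dir NW: edge -> no flip
Dir N: edge -> no flip
Dir NE: edge -> no flip
Dir W: first cell '.' (not opp) -> no flip
Dir E: opp run (0,2) capped by B -> flip
Dir SW: first cell '.' (not opp) -> no flip
Dir S: first cell '.' (not opp) -> no flip
Dir SE: opp run (1,2) capped by B -> flip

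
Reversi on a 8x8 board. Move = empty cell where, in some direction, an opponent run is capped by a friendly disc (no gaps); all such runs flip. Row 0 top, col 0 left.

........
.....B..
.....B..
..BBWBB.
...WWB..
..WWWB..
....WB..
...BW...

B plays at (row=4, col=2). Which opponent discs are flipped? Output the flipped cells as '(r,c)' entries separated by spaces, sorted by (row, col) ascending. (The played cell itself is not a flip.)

Answer: (4,3) (4,4)

Derivation:
Dir NW: first cell '.' (not opp) -> no flip
Dir N: first cell 'B' (not opp) -> no flip
Dir NE: first cell 'B' (not opp) -> no flip
Dir W: first cell '.' (not opp) -> no flip
Dir E: opp run (4,3) (4,4) capped by B -> flip
Dir SW: first cell '.' (not opp) -> no flip
Dir S: opp run (5,2), next='.' -> no flip
Dir SE: opp run (5,3) (6,4), next='.' -> no flip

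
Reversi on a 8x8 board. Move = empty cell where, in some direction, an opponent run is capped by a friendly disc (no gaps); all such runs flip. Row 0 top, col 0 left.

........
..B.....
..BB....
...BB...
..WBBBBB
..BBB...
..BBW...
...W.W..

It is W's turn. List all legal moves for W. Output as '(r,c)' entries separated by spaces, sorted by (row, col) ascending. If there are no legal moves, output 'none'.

(0,1): no bracket -> illegal
(0,2): no bracket -> illegal
(0,3): no bracket -> illegal
(1,1): no bracket -> illegal
(1,3): flips 5 -> legal
(1,4): no bracket -> illegal
(2,1): no bracket -> illegal
(2,4): flips 4 -> legal
(2,5): no bracket -> illegal
(3,1): no bracket -> illegal
(3,2): no bracket -> illegal
(3,5): no bracket -> illegal
(3,6): no bracket -> illegal
(3,7): no bracket -> illegal
(4,1): no bracket -> illegal
(5,1): flips 1 -> legal
(5,5): no bracket -> illegal
(5,6): no bracket -> illegal
(5,7): no bracket -> illegal
(6,1): flips 2 -> legal
(6,5): no bracket -> illegal
(7,1): no bracket -> illegal
(7,2): flips 2 -> legal
(7,4): no bracket -> illegal

Answer: (1,3) (2,4) (5,1) (6,1) (7,2)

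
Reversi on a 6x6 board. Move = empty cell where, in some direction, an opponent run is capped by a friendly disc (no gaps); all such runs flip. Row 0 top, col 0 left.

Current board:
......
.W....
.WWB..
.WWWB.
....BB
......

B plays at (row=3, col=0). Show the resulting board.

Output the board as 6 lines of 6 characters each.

Place B at (3,0); scan 8 dirs for brackets.
Dir NW: edge -> no flip
Dir N: first cell '.' (not opp) -> no flip
Dir NE: opp run (2,1), next='.' -> no flip
Dir W: edge -> no flip
Dir E: opp run (3,1) (3,2) (3,3) capped by B -> flip
Dir SW: edge -> no flip
Dir S: first cell '.' (not opp) -> no flip
Dir SE: first cell '.' (not opp) -> no flip
All flips: (3,1) (3,2) (3,3)

Answer: ......
.W....
.WWB..
BBBBB.
....BB
......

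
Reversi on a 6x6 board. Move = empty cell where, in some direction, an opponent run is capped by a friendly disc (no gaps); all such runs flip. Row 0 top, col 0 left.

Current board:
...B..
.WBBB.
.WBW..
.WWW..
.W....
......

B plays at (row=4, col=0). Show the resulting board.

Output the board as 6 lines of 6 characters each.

Place B at (4,0); scan 8 dirs for brackets.
Dir NW: edge -> no flip
Dir N: first cell '.' (not opp) -> no flip
Dir NE: opp run (3,1) capped by B -> flip
Dir W: edge -> no flip
Dir E: opp run (4,1), next='.' -> no flip
Dir SW: edge -> no flip
Dir S: first cell '.' (not opp) -> no flip
Dir SE: first cell '.' (not opp) -> no flip
All flips: (3,1)

Answer: ...B..
.WBBB.
.WBW..
.BWW..
BW....
......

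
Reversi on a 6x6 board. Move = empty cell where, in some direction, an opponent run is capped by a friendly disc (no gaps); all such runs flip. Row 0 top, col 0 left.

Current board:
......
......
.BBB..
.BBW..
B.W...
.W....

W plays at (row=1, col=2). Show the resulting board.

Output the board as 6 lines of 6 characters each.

Place W at (1,2); scan 8 dirs for brackets.
Dir NW: first cell '.' (not opp) -> no flip
Dir N: first cell '.' (not opp) -> no flip
Dir NE: first cell '.' (not opp) -> no flip
Dir W: first cell '.' (not opp) -> no flip
Dir E: first cell '.' (not opp) -> no flip
Dir SW: opp run (2,1), next='.' -> no flip
Dir S: opp run (2,2) (3,2) capped by W -> flip
Dir SE: opp run (2,3), next='.' -> no flip
All flips: (2,2) (3,2)

Answer: ......
..W...
.BWB..
.BWW..
B.W...
.W....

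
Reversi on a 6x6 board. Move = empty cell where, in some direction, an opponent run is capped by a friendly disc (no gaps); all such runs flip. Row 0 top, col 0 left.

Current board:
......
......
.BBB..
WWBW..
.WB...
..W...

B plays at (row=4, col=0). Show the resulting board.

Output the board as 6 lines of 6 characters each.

Answer: ......
......
.BBB..
WBBW..
BBB...
..W...

Derivation:
Place B at (4,0); scan 8 dirs for brackets.
Dir NW: edge -> no flip
Dir N: opp run (3,0), next='.' -> no flip
Dir NE: opp run (3,1) capped by B -> flip
Dir W: edge -> no flip
Dir E: opp run (4,1) capped by B -> flip
Dir SW: edge -> no flip
Dir S: first cell '.' (not opp) -> no flip
Dir SE: first cell '.' (not opp) -> no flip
All flips: (3,1) (4,1)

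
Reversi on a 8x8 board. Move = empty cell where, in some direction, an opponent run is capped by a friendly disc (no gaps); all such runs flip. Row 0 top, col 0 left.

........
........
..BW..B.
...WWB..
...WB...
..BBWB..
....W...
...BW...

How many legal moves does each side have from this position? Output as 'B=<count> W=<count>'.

Answer: B=6 W=12

Derivation:
-- B to move --
(1,2): no bracket -> illegal
(1,3): flips 3 -> legal
(1,4): no bracket -> illegal
(2,4): flips 2 -> legal
(2,5): flips 2 -> legal
(3,2): flips 2 -> legal
(4,2): flips 1 -> legal
(4,5): no bracket -> illegal
(6,3): no bracket -> illegal
(6,5): no bracket -> illegal
(7,5): flips 2 -> legal
B mobility = 6
-- W to move --
(1,1): flips 1 -> legal
(1,2): no bracket -> illegal
(1,3): no bracket -> illegal
(1,5): no bracket -> illegal
(1,6): no bracket -> illegal
(1,7): no bracket -> illegal
(2,1): flips 1 -> legal
(2,4): no bracket -> illegal
(2,5): no bracket -> illegal
(2,7): no bracket -> illegal
(3,1): no bracket -> illegal
(3,2): no bracket -> illegal
(3,6): flips 1 -> legal
(3,7): no bracket -> illegal
(4,1): no bracket -> illegal
(4,2): flips 1 -> legal
(4,5): flips 1 -> legal
(4,6): flips 1 -> legal
(5,1): flips 2 -> legal
(5,6): flips 1 -> legal
(6,1): flips 1 -> legal
(6,2): no bracket -> illegal
(6,3): flips 1 -> legal
(6,5): no bracket -> illegal
(6,6): flips 2 -> legal
(7,2): flips 1 -> legal
W mobility = 12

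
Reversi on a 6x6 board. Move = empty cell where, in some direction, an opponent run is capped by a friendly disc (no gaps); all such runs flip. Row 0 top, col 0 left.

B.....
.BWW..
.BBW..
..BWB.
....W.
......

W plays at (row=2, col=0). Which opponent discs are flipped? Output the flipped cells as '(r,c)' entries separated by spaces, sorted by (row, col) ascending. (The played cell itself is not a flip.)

Answer: (2,1) (2,2)

Derivation:
Dir NW: edge -> no flip
Dir N: first cell '.' (not opp) -> no flip
Dir NE: opp run (1,1), next='.' -> no flip
Dir W: edge -> no flip
Dir E: opp run (2,1) (2,2) capped by W -> flip
Dir SW: edge -> no flip
Dir S: first cell '.' (not opp) -> no flip
Dir SE: first cell '.' (not opp) -> no flip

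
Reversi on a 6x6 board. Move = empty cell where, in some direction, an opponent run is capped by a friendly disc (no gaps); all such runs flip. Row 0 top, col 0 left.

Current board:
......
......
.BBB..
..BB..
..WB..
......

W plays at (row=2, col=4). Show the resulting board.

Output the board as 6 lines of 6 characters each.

Answer: ......
......
.BBBW.
..BW..
..WB..
......

Derivation:
Place W at (2,4); scan 8 dirs for brackets.
Dir NW: first cell '.' (not opp) -> no flip
Dir N: first cell '.' (not opp) -> no flip
Dir NE: first cell '.' (not opp) -> no flip
Dir W: opp run (2,3) (2,2) (2,1), next='.' -> no flip
Dir E: first cell '.' (not opp) -> no flip
Dir SW: opp run (3,3) capped by W -> flip
Dir S: first cell '.' (not opp) -> no flip
Dir SE: first cell '.' (not opp) -> no flip
All flips: (3,3)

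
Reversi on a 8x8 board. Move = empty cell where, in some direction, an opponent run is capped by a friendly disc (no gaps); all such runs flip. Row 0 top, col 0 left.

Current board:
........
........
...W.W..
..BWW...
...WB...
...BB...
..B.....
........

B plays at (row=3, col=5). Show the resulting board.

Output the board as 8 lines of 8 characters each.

Answer: ........
........
...W.W..
..BBBB..
...WB...
...BB...
..B.....
........

Derivation:
Place B at (3,5); scan 8 dirs for brackets.
Dir NW: first cell '.' (not opp) -> no flip
Dir N: opp run (2,5), next='.' -> no flip
Dir NE: first cell '.' (not opp) -> no flip
Dir W: opp run (3,4) (3,3) capped by B -> flip
Dir E: first cell '.' (not opp) -> no flip
Dir SW: first cell 'B' (not opp) -> no flip
Dir S: first cell '.' (not opp) -> no flip
Dir SE: first cell '.' (not opp) -> no flip
All flips: (3,3) (3,4)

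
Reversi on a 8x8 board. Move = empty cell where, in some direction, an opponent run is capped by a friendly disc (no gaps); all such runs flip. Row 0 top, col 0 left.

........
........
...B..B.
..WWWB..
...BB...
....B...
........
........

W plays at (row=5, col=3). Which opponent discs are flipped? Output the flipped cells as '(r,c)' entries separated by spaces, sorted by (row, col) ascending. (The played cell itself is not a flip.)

Answer: (4,3)

Derivation:
Dir NW: first cell '.' (not opp) -> no flip
Dir N: opp run (4,3) capped by W -> flip
Dir NE: opp run (4,4) (3,5) (2,6), next='.' -> no flip
Dir W: first cell '.' (not opp) -> no flip
Dir E: opp run (5,4), next='.' -> no flip
Dir SW: first cell '.' (not opp) -> no flip
Dir S: first cell '.' (not opp) -> no flip
Dir SE: first cell '.' (not opp) -> no flip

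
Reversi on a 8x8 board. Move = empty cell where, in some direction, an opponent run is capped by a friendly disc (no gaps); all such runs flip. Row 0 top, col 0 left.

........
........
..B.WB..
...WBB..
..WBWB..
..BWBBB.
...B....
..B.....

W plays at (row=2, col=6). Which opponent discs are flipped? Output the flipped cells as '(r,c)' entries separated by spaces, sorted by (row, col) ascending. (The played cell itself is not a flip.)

Dir NW: first cell '.' (not opp) -> no flip
Dir N: first cell '.' (not opp) -> no flip
Dir NE: first cell '.' (not opp) -> no flip
Dir W: opp run (2,5) capped by W -> flip
Dir E: first cell '.' (not opp) -> no flip
Dir SW: opp run (3,5) capped by W -> flip
Dir S: first cell '.' (not opp) -> no flip
Dir SE: first cell '.' (not opp) -> no flip

Answer: (2,5) (3,5)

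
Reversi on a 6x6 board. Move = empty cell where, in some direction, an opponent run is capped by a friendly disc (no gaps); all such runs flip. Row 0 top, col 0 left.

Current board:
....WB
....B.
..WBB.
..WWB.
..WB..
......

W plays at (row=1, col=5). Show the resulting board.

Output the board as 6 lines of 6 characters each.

Place W at (1,5); scan 8 dirs for brackets.
Dir NW: first cell 'W' (not opp) -> no flip
Dir N: opp run (0,5), next=edge -> no flip
Dir NE: edge -> no flip
Dir W: opp run (1,4), next='.' -> no flip
Dir E: edge -> no flip
Dir SW: opp run (2,4) capped by W -> flip
Dir S: first cell '.' (not opp) -> no flip
Dir SE: edge -> no flip
All flips: (2,4)

Answer: ....WB
....BW
..WBW.
..WWB.
..WB..
......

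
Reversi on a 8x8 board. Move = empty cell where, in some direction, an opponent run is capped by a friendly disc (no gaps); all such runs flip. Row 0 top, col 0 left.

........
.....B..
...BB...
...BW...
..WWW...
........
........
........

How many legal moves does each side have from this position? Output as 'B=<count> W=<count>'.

-- B to move --
(2,5): no bracket -> illegal
(3,1): no bracket -> illegal
(3,2): no bracket -> illegal
(3,5): flips 1 -> legal
(4,1): no bracket -> illegal
(4,5): flips 1 -> legal
(5,1): flips 1 -> legal
(5,2): no bracket -> illegal
(5,3): flips 1 -> legal
(5,4): flips 2 -> legal
(5,5): flips 1 -> legal
B mobility = 6
-- W to move --
(0,4): no bracket -> illegal
(0,5): no bracket -> illegal
(0,6): flips 3 -> legal
(1,2): flips 1 -> legal
(1,3): flips 2 -> legal
(1,4): flips 1 -> legal
(1,6): no bracket -> illegal
(2,2): flips 1 -> legal
(2,5): no bracket -> illegal
(2,6): no bracket -> illegal
(3,2): flips 1 -> legal
(3,5): no bracket -> illegal
W mobility = 6

Answer: B=6 W=6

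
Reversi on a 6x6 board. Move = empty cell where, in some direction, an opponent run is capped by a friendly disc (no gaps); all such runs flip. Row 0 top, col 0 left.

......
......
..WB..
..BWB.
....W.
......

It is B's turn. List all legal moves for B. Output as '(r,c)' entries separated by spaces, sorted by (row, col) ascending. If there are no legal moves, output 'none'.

(1,1): no bracket -> illegal
(1,2): flips 1 -> legal
(1,3): no bracket -> illegal
(2,1): flips 1 -> legal
(2,4): no bracket -> illegal
(3,1): no bracket -> illegal
(3,5): no bracket -> illegal
(4,2): no bracket -> illegal
(4,3): flips 1 -> legal
(4,5): no bracket -> illegal
(5,3): no bracket -> illegal
(5,4): flips 1 -> legal
(5,5): no bracket -> illegal

Answer: (1,2) (2,1) (4,3) (5,4)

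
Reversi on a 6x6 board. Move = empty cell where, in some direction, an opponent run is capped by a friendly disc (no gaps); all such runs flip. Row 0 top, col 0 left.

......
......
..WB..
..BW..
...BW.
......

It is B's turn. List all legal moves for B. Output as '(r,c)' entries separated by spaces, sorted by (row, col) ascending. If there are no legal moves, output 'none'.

Answer: (1,2) (2,1) (3,4) (4,5)

Derivation:
(1,1): no bracket -> illegal
(1,2): flips 1 -> legal
(1,3): no bracket -> illegal
(2,1): flips 1 -> legal
(2,4): no bracket -> illegal
(3,1): no bracket -> illegal
(3,4): flips 1 -> legal
(3,5): no bracket -> illegal
(4,2): no bracket -> illegal
(4,5): flips 1 -> legal
(5,3): no bracket -> illegal
(5,4): no bracket -> illegal
(5,5): no bracket -> illegal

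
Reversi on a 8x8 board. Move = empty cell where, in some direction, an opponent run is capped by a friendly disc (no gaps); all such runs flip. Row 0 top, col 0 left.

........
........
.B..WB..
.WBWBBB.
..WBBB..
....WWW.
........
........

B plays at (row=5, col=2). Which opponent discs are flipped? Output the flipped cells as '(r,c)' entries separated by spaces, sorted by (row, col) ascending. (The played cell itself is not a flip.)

Dir NW: first cell '.' (not opp) -> no flip
Dir N: opp run (4,2) capped by B -> flip
Dir NE: first cell 'B' (not opp) -> no flip
Dir W: first cell '.' (not opp) -> no flip
Dir E: first cell '.' (not opp) -> no flip
Dir SW: first cell '.' (not opp) -> no flip
Dir S: first cell '.' (not opp) -> no flip
Dir SE: first cell '.' (not opp) -> no flip

Answer: (4,2)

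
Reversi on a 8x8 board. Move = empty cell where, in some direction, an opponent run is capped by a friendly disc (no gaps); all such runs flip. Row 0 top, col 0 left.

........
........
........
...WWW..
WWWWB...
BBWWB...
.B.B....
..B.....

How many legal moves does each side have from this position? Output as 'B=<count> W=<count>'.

Answer: B=9 W=10

Derivation:
-- B to move --
(2,2): flips 1 -> legal
(2,3): flips 3 -> legal
(2,4): flips 3 -> legal
(2,5): flips 3 -> legal
(2,6): flips 1 -> legal
(3,0): flips 3 -> legal
(3,1): flips 1 -> legal
(3,2): flips 2 -> legal
(3,6): no bracket -> illegal
(4,5): no bracket -> illegal
(4,6): no bracket -> illegal
(6,2): flips 1 -> legal
(6,4): no bracket -> illegal
B mobility = 9
-- W to move --
(4,5): flips 1 -> legal
(5,5): flips 2 -> legal
(6,0): flips 2 -> legal
(6,2): flips 1 -> legal
(6,4): flips 2 -> legal
(6,5): flips 1 -> legal
(7,0): flips 1 -> legal
(7,1): flips 2 -> legal
(7,3): flips 1 -> legal
(7,4): flips 1 -> legal
W mobility = 10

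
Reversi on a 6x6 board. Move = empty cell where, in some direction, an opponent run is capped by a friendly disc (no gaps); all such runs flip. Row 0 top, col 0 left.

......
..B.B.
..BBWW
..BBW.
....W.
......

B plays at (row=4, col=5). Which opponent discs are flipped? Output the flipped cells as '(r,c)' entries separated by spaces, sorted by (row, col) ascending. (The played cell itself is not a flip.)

Dir NW: opp run (3,4) capped by B -> flip
Dir N: first cell '.' (not opp) -> no flip
Dir NE: edge -> no flip
Dir W: opp run (4,4), next='.' -> no flip
Dir E: edge -> no flip
Dir SW: first cell '.' (not opp) -> no flip
Dir S: first cell '.' (not opp) -> no flip
Dir SE: edge -> no flip

Answer: (3,4)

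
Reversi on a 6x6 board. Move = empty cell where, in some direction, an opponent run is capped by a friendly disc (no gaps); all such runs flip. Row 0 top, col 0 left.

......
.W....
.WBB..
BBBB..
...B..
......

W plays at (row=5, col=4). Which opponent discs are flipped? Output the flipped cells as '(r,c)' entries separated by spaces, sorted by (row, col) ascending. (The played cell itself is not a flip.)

Dir NW: opp run (4,3) (3,2) capped by W -> flip
Dir N: first cell '.' (not opp) -> no flip
Dir NE: first cell '.' (not opp) -> no flip
Dir W: first cell '.' (not opp) -> no flip
Dir E: first cell '.' (not opp) -> no flip
Dir SW: edge -> no flip
Dir S: edge -> no flip
Dir SE: edge -> no flip

Answer: (3,2) (4,3)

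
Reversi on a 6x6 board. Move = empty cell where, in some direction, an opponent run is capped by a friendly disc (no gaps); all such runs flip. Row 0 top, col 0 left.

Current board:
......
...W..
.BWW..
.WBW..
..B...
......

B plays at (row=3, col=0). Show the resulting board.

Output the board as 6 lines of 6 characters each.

Place B at (3,0); scan 8 dirs for brackets.
Dir NW: edge -> no flip
Dir N: first cell '.' (not opp) -> no flip
Dir NE: first cell 'B' (not opp) -> no flip
Dir W: edge -> no flip
Dir E: opp run (3,1) capped by B -> flip
Dir SW: edge -> no flip
Dir S: first cell '.' (not opp) -> no flip
Dir SE: first cell '.' (not opp) -> no flip
All flips: (3,1)

Answer: ......
...W..
.BWW..
BBBW..
..B...
......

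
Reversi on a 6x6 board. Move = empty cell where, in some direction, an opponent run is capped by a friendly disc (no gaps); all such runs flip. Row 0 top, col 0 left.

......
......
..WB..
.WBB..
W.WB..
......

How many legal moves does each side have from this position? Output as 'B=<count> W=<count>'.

Answer: B=7 W=3

Derivation:
-- B to move --
(1,1): flips 1 -> legal
(1,2): flips 1 -> legal
(1,3): no bracket -> illegal
(2,0): no bracket -> illegal
(2,1): flips 1 -> legal
(3,0): flips 1 -> legal
(4,1): flips 1 -> legal
(5,0): no bracket -> illegal
(5,1): flips 1 -> legal
(5,2): flips 1 -> legal
(5,3): no bracket -> illegal
B mobility = 7
-- W to move --
(1,2): no bracket -> illegal
(1,3): no bracket -> illegal
(1,4): no bracket -> illegal
(2,1): no bracket -> illegal
(2,4): flips 2 -> legal
(3,4): flips 2 -> legal
(4,1): no bracket -> illegal
(4,4): flips 2 -> legal
(5,2): no bracket -> illegal
(5,3): no bracket -> illegal
(5,4): no bracket -> illegal
W mobility = 3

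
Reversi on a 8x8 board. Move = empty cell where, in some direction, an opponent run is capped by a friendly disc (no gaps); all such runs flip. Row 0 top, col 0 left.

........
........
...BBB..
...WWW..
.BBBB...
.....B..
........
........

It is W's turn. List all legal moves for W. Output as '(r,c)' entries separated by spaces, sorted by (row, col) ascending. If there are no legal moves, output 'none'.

Answer: (1,2) (1,3) (1,4) (1,5) (1,6) (5,1) (5,2) (5,3) (5,4) (6,6)

Derivation:
(1,2): flips 1 -> legal
(1,3): flips 2 -> legal
(1,4): flips 1 -> legal
(1,5): flips 2 -> legal
(1,6): flips 1 -> legal
(2,2): no bracket -> illegal
(2,6): no bracket -> illegal
(3,0): no bracket -> illegal
(3,1): no bracket -> illegal
(3,2): no bracket -> illegal
(3,6): no bracket -> illegal
(4,0): no bracket -> illegal
(4,5): no bracket -> illegal
(4,6): no bracket -> illegal
(5,0): no bracket -> illegal
(5,1): flips 1 -> legal
(5,2): flips 1 -> legal
(5,3): flips 2 -> legal
(5,4): flips 1 -> legal
(5,6): no bracket -> illegal
(6,4): no bracket -> illegal
(6,5): no bracket -> illegal
(6,6): flips 2 -> legal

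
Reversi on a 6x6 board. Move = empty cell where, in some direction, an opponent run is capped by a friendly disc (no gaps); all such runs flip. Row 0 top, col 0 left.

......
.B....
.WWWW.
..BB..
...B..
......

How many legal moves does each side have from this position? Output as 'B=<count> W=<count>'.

Answer: B=6 W=7

Derivation:
-- B to move --
(1,0): flips 1 -> legal
(1,2): flips 1 -> legal
(1,3): flips 1 -> legal
(1,4): flips 1 -> legal
(1,5): flips 1 -> legal
(2,0): no bracket -> illegal
(2,5): no bracket -> illegal
(3,0): no bracket -> illegal
(3,1): flips 1 -> legal
(3,4): no bracket -> illegal
(3,5): no bracket -> illegal
B mobility = 6
-- W to move --
(0,0): flips 1 -> legal
(0,1): flips 1 -> legal
(0,2): no bracket -> illegal
(1,0): no bracket -> illegal
(1,2): no bracket -> illegal
(2,0): no bracket -> illegal
(3,1): no bracket -> illegal
(3,4): no bracket -> illegal
(4,1): flips 1 -> legal
(4,2): flips 2 -> legal
(4,4): flips 1 -> legal
(5,2): no bracket -> illegal
(5,3): flips 2 -> legal
(5,4): flips 2 -> legal
W mobility = 7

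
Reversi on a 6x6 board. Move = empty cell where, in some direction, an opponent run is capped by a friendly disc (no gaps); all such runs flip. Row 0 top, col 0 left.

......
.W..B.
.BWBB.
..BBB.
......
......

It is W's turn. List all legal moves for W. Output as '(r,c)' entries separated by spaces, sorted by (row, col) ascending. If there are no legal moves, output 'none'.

(0,3): no bracket -> illegal
(0,4): no bracket -> illegal
(0,5): no bracket -> illegal
(1,0): no bracket -> illegal
(1,2): no bracket -> illegal
(1,3): no bracket -> illegal
(1,5): no bracket -> illegal
(2,0): flips 1 -> legal
(2,5): flips 2 -> legal
(3,0): no bracket -> illegal
(3,1): flips 1 -> legal
(3,5): no bracket -> illegal
(4,1): no bracket -> illegal
(4,2): flips 1 -> legal
(4,3): no bracket -> illegal
(4,4): flips 1 -> legal
(4,5): no bracket -> illegal

Answer: (2,0) (2,5) (3,1) (4,2) (4,4)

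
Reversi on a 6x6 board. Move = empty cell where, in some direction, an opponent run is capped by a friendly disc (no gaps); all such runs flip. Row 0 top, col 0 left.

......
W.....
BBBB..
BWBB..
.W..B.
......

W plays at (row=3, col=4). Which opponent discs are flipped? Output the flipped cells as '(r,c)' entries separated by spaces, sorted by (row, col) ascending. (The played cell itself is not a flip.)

Dir NW: opp run (2,3), next='.' -> no flip
Dir N: first cell '.' (not opp) -> no flip
Dir NE: first cell '.' (not opp) -> no flip
Dir W: opp run (3,3) (3,2) capped by W -> flip
Dir E: first cell '.' (not opp) -> no flip
Dir SW: first cell '.' (not opp) -> no flip
Dir S: opp run (4,4), next='.' -> no flip
Dir SE: first cell '.' (not opp) -> no flip

Answer: (3,2) (3,3)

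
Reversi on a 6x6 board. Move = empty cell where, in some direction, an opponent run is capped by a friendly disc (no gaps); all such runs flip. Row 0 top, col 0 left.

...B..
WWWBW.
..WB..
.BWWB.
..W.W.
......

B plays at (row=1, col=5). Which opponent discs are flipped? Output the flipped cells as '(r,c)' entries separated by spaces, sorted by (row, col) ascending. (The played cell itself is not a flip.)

Dir NW: first cell '.' (not opp) -> no flip
Dir N: first cell '.' (not opp) -> no flip
Dir NE: edge -> no flip
Dir W: opp run (1,4) capped by B -> flip
Dir E: edge -> no flip
Dir SW: first cell '.' (not opp) -> no flip
Dir S: first cell '.' (not opp) -> no flip
Dir SE: edge -> no flip

Answer: (1,4)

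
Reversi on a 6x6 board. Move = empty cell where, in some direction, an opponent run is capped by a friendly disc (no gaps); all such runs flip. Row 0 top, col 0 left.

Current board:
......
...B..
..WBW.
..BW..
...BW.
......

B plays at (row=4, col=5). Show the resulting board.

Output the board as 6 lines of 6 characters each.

Answer: ......
...B..
..WBW.
..BW..
...BBB
......

Derivation:
Place B at (4,5); scan 8 dirs for brackets.
Dir NW: first cell '.' (not opp) -> no flip
Dir N: first cell '.' (not opp) -> no flip
Dir NE: edge -> no flip
Dir W: opp run (4,4) capped by B -> flip
Dir E: edge -> no flip
Dir SW: first cell '.' (not opp) -> no flip
Dir S: first cell '.' (not opp) -> no flip
Dir SE: edge -> no flip
All flips: (4,4)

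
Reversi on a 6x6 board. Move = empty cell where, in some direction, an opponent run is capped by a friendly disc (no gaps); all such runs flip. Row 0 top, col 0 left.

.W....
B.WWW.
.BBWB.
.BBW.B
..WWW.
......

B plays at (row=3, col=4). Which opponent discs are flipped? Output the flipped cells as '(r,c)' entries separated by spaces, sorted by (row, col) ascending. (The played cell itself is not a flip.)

Dir NW: opp run (2,3) (1,2) (0,1), next=edge -> no flip
Dir N: first cell 'B' (not opp) -> no flip
Dir NE: first cell '.' (not opp) -> no flip
Dir W: opp run (3,3) capped by B -> flip
Dir E: first cell 'B' (not opp) -> no flip
Dir SW: opp run (4,3), next='.' -> no flip
Dir S: opp run (4,4), next='.' -> no flip
Dir SE: first cell '.' (not opp) -> no flip

Answer: (3,3)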